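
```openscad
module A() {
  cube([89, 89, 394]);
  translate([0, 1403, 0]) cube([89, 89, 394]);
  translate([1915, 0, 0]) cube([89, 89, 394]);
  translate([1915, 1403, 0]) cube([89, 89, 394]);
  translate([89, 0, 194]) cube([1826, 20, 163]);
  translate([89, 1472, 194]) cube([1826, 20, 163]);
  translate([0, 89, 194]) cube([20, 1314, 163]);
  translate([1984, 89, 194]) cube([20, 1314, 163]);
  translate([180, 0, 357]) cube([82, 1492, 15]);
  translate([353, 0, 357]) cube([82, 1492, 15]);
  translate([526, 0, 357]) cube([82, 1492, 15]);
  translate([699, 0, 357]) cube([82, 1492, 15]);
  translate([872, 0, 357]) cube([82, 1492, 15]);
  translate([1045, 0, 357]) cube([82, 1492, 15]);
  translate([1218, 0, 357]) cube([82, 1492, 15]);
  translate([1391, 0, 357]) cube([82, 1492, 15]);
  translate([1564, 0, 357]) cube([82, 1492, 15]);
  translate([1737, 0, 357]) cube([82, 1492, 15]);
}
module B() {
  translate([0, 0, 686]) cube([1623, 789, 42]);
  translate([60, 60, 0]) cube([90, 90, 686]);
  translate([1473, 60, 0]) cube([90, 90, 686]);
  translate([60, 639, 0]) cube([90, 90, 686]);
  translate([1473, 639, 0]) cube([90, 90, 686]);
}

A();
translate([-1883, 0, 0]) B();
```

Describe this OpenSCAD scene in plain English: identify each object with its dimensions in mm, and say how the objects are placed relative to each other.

A is a bed frame 2004 mm long (x) by 1492 mm wide (y). Four 89×89 mm corner posts, 394 mm tall, at the corners of the footprint. Four rails of 20 mm thickness and 163 mm height run between adjacent posts with their undersides at z = 194 mm, their outer faces flush with the outside of the frame (the two x-running rails run between the posts' inner faces; the two y-running rails run between the posts' inner faces). 10 slats, each 82 mm wide (x) and 15 mm thick, lie across the top of the two x-running rails, running the full 1492 mm width of the frame in y; the slats are evenly spaced along x between the inner faces of the end posts with equal gaps (rounded down to the nearest mm) at the −x end and between each pair — any rounding remainder accumulates at the +x end.

B is a rectangular dining table. The top is 1623×789×42 mm with its upper surface at z = 728 mm. It stands on four 90×90 mm square legs, each inset 60 mm from the nearest pair of top edges, running from the floor to the underside of the top.

The table is on the floor beside the bed frame on its −x side.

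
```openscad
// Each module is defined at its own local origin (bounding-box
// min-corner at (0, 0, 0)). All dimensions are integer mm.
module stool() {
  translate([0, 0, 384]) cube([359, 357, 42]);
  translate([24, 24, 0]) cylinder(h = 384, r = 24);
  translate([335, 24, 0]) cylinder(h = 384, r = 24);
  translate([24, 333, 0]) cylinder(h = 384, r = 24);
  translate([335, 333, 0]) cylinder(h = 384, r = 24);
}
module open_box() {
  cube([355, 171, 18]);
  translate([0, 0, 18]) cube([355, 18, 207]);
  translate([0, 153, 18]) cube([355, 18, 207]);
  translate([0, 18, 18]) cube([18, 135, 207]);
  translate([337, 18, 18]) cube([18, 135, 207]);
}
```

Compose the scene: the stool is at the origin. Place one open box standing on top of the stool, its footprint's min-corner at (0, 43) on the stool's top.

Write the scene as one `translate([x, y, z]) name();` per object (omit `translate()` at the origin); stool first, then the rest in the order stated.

stool();
translate([0, 43, 426]) open_box();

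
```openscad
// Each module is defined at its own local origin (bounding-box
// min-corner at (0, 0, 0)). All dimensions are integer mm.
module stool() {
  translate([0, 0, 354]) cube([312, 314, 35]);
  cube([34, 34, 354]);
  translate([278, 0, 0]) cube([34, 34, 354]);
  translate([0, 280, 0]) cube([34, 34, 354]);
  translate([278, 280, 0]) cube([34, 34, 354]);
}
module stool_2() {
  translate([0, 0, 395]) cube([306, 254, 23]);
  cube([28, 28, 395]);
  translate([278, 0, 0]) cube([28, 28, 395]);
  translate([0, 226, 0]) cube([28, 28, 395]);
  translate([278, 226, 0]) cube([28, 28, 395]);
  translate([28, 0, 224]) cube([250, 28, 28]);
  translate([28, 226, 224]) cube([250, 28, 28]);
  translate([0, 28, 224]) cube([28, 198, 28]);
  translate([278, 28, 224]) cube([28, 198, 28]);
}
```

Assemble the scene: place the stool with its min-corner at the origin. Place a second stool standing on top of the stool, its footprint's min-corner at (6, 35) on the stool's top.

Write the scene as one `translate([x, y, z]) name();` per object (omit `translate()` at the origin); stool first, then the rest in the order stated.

stool();
translate([6, 35, 389]) stool_2();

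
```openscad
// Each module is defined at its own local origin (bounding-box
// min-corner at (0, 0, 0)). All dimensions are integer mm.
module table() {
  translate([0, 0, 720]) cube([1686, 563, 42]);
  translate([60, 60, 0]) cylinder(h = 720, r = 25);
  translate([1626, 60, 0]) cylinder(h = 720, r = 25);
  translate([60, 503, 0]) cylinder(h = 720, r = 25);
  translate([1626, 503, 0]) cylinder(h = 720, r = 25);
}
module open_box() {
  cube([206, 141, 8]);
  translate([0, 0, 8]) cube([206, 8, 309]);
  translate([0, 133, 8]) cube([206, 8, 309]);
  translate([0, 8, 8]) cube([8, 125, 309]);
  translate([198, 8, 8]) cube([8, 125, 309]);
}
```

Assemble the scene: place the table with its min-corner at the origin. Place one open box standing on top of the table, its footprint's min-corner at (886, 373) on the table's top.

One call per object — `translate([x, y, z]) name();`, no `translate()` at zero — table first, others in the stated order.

table();
translate([886, 373, 762]) open_box();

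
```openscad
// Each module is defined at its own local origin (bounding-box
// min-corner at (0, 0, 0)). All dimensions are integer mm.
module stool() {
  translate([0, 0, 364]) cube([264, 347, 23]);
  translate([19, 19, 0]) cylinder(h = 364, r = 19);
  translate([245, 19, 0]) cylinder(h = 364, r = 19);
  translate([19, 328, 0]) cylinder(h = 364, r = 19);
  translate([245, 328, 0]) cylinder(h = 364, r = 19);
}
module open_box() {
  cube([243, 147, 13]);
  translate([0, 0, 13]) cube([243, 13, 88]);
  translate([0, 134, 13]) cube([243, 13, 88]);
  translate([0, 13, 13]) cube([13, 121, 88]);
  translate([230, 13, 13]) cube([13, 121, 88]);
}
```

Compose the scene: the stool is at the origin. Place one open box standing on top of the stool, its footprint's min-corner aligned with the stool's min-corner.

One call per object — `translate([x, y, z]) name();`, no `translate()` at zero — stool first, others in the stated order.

stool();
translate([0, 0, 387]) open_box();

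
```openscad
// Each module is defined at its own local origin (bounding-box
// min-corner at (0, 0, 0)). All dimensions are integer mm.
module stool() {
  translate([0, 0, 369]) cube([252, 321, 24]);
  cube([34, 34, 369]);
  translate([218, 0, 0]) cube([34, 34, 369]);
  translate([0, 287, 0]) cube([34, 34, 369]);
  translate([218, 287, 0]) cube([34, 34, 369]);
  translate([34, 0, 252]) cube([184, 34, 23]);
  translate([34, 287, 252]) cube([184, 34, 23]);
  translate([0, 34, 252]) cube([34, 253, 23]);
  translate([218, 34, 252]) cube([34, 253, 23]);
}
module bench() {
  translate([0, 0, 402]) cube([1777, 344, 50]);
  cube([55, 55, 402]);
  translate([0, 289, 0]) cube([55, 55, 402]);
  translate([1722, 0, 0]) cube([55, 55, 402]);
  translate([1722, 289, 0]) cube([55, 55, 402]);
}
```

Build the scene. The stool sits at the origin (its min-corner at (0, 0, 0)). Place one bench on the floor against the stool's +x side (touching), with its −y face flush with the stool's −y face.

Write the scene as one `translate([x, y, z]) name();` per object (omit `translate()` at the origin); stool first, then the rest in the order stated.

stool();
translate([252, 0, 0]) bench();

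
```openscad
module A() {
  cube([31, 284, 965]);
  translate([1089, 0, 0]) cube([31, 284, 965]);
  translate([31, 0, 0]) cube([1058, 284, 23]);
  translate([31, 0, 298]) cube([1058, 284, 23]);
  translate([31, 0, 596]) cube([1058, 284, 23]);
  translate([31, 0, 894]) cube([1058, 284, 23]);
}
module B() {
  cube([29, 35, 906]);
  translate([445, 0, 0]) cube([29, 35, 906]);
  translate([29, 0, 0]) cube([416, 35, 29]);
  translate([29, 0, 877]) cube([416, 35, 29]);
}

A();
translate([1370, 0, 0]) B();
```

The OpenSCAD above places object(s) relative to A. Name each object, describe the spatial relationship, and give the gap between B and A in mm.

A is a bookshelf. B is a picture frame. The picture frame is on the floor beside the bookshelf on its +x side. The gap between the picture frame and the bookshelf is 250 mm.

The picture frame's nearest face is 250 mm from the bookshelf's +x face.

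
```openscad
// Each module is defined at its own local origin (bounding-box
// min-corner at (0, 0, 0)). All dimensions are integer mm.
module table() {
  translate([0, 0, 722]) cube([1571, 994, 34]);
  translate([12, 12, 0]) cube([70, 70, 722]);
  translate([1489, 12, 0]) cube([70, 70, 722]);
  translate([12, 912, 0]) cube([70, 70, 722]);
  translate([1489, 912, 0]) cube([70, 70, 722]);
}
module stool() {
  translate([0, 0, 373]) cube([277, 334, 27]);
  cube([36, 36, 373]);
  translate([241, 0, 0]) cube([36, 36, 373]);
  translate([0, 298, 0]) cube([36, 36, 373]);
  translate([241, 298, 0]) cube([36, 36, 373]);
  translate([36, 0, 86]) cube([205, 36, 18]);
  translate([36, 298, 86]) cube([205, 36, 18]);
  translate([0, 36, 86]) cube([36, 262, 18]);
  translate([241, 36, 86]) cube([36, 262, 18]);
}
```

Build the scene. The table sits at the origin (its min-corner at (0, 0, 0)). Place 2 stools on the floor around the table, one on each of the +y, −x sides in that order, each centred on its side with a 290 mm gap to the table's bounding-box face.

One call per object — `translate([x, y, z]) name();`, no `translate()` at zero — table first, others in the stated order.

table();
translate([647, 1284, 0]) stool();
translate([-567, 330, 0]) stool();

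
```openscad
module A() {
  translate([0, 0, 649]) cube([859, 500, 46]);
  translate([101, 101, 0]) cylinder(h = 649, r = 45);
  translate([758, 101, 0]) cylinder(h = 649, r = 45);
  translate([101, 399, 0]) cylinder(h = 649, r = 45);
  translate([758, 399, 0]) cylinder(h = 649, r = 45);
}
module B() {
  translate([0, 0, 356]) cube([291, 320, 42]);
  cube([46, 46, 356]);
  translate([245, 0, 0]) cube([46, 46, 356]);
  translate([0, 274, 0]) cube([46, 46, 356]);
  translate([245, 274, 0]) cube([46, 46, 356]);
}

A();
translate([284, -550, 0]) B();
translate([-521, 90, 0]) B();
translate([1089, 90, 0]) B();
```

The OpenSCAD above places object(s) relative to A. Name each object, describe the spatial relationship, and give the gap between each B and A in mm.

A is a table. B is a stool. Three stools sit around the table at the −y, −x, +x sides. The gap between each stool and the table is 230 mm.

Each stool's nearest face is 230 mm from the table's bounding box.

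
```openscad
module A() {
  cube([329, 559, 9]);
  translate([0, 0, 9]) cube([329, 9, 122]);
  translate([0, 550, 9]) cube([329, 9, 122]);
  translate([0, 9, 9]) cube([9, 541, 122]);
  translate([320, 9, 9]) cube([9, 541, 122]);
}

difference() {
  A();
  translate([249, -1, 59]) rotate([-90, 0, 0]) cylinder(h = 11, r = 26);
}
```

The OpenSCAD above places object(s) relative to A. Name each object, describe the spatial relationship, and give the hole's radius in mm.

The subtracted cylinder has r = 26 mm.

A is an open box. The open box has a circular hole through its front wall. The hole's radius is 26 mm.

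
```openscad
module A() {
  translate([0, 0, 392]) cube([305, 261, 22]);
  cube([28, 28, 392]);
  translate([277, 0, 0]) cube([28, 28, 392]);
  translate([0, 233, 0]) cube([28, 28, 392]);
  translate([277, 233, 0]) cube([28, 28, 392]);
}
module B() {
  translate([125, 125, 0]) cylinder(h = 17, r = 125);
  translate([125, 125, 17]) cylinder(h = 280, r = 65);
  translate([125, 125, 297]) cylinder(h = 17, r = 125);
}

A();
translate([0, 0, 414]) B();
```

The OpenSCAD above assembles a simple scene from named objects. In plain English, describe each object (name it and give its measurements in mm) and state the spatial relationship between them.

A is a four-legged stool. The seat is 305×261 mm, 22 mm thick, top at z = 414 mm. It stands on four square legs, each 28×28 mm in cross-section, from z = 0 to the seat underside, each flush with a corner of the seat.

B is a spool: two coaxial disc flanges of radius 125 mm and thickness 17 mm, joined by a core cylinder of radius 65 mm and height 280 mm. The lower flange rests on z = 0 and the three cylinders share a vertical axis.

The spool is on top of the stool.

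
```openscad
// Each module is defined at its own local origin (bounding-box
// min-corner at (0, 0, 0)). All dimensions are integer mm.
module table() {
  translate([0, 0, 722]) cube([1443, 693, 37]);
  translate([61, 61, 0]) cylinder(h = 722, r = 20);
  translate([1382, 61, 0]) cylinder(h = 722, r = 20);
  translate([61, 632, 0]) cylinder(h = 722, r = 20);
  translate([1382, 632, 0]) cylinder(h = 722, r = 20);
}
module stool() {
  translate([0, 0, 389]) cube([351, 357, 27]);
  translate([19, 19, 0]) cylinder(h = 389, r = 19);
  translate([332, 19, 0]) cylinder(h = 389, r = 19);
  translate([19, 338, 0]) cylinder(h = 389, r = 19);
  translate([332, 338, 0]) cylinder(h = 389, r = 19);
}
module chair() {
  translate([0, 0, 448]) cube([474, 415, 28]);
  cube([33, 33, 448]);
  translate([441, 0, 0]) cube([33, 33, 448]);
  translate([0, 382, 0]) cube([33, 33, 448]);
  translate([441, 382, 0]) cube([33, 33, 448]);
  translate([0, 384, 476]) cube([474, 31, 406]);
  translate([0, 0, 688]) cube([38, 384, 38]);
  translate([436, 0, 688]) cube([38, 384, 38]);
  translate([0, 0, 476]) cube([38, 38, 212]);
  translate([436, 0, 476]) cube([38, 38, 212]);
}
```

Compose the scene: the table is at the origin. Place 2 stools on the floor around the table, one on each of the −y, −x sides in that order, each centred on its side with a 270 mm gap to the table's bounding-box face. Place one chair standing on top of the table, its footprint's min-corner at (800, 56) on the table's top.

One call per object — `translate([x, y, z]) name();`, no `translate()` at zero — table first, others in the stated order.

table();
translate([546, -627, 0]) stool();
translate([-621, 168, 0]) stool();
translate([800, 56, 759]) chair();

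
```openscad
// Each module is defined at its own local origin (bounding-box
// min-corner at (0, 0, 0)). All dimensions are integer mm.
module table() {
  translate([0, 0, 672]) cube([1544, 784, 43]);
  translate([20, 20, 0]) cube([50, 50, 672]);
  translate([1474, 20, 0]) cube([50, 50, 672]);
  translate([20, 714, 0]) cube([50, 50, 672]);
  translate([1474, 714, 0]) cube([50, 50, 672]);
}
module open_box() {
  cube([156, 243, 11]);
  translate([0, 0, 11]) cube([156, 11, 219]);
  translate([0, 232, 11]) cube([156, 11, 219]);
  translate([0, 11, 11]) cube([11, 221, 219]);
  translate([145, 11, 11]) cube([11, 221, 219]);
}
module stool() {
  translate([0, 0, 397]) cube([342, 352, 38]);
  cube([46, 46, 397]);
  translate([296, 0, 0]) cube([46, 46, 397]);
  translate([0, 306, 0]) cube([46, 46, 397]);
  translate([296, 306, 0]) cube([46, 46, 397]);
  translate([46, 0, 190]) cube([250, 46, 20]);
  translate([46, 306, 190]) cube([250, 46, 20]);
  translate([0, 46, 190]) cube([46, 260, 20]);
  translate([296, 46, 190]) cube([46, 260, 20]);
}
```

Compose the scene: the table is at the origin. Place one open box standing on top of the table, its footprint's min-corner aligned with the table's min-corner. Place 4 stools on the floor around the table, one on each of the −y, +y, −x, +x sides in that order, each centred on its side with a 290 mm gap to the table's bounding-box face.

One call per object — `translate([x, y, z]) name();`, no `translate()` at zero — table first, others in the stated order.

table();
translate([0, 0, 715]) open_box();
translate([601, -642, 0]) stool();
translate([601, 1074, 0]) stool();
translate([-632, 216, 0]) stool();
translate([1834, 216, 0]) stool();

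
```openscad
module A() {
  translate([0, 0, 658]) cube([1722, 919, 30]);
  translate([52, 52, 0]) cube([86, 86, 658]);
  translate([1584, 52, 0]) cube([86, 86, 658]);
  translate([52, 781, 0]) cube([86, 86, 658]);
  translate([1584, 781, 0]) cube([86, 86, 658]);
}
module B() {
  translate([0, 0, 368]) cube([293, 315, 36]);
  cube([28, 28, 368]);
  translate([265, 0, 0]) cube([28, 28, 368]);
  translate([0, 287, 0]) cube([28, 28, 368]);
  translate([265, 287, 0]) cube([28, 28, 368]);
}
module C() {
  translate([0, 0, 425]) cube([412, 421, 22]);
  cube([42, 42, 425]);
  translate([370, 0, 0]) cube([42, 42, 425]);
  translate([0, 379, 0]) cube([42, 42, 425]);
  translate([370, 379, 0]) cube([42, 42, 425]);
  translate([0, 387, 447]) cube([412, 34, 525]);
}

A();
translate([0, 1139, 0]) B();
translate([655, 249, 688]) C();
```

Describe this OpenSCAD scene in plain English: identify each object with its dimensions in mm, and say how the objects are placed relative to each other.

A is a table: top 1722 mm (x) × 919 mm (y), 30 mm thick, upper face at z = 688 mm, on four 86×86 mm square legs, each inset 52 mm from the nearest pair of top edges, running from z = 0 to the bottom of the top.

B is a simple wooden stool: a rectangular seat 293 mm (x) by 315 mm (y), 36 mm thick, top face at z = 404 mm, on four square legs, each 28×28 mm in cross-section. The legs rest on z = 0, each flush with a corner of the seat.

C is a chair. The seat is a 412×421×22 mm slab with its top at z = 447 mm, on four 42×42 mm corner legs (flush with the seat edges, standing on z = 0). A flat backrest 34 mm thick, 525 mm tall, spans the full seat width and rises from the seat top along its +y edge, rear face flush with the rear of the seat.

The stool is on the floor beside the table on its +y side. The chair is on top of the table, centred.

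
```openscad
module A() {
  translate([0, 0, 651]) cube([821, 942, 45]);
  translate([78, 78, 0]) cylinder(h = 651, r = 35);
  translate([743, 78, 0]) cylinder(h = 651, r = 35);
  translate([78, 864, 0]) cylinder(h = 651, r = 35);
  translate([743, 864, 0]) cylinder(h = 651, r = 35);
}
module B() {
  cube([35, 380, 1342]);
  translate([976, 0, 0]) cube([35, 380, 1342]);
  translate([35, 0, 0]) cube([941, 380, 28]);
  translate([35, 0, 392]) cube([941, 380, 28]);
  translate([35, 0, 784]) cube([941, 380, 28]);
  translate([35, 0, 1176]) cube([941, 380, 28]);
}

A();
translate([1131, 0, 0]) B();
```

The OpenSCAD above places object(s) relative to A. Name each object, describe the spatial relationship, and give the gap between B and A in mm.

A is a table. B is a bookshelf. The bookshelf is on the floor beside the table on its +x side. The gap between the bookshelf and the table is 310 mm.

The bookshelf's nearest face is 310 mm from the table's +x face.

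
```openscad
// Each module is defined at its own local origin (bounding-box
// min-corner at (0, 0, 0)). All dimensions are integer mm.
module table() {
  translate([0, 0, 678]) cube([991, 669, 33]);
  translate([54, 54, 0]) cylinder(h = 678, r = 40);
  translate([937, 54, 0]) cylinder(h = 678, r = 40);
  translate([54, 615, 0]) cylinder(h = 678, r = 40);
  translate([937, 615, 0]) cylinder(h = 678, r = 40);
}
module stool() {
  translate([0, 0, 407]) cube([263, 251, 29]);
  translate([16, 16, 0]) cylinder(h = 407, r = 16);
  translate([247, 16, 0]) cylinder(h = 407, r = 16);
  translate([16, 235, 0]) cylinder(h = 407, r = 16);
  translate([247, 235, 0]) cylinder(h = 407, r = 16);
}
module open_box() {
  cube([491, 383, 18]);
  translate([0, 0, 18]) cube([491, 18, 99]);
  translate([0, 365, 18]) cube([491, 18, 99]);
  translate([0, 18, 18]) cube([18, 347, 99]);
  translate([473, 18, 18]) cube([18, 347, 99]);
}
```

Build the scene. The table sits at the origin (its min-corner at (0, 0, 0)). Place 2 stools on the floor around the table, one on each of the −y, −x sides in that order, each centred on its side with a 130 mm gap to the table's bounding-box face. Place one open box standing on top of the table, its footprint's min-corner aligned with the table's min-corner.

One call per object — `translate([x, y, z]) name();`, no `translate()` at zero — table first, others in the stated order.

table();
translate([364, -381, 0]) stool();
translate([-393, 209, 0]) stool();
translate([0, 0, 711]) open_box();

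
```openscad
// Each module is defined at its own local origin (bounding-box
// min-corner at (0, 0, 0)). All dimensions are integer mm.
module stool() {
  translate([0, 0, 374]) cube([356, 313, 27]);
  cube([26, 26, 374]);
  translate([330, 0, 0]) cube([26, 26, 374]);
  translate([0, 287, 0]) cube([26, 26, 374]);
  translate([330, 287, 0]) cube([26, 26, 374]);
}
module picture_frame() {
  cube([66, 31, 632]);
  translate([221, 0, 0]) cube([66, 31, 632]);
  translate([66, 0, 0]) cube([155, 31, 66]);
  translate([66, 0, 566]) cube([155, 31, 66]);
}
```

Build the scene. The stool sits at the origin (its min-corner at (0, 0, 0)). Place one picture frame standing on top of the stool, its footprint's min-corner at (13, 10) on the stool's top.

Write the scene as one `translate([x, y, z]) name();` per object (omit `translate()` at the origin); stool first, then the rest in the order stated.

stool();
translate([13, 10, 401]) picture_frame();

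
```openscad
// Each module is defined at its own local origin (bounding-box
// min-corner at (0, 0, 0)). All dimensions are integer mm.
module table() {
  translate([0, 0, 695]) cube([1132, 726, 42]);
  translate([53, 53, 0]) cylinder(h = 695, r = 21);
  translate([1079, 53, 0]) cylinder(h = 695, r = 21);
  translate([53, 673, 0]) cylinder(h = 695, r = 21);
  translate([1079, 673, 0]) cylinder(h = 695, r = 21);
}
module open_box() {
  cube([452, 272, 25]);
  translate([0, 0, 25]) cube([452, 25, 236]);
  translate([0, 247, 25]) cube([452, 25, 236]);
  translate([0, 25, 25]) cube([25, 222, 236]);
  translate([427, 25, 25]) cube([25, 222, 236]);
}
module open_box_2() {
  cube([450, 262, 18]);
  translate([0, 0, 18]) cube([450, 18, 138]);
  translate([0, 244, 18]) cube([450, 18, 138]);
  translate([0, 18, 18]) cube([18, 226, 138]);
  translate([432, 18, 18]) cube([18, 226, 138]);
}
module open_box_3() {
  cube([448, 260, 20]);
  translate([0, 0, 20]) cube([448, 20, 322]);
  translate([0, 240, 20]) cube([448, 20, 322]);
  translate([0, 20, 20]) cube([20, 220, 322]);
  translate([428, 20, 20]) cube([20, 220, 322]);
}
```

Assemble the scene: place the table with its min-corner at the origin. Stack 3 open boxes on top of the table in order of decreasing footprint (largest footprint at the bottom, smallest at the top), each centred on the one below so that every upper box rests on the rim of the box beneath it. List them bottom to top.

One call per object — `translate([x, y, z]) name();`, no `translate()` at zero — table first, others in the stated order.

table();
translate([340, 227, 737]) open_box();
translate([341, 232, 998]) open_box_2();
translate([342, 233, 1154]) open_box_3();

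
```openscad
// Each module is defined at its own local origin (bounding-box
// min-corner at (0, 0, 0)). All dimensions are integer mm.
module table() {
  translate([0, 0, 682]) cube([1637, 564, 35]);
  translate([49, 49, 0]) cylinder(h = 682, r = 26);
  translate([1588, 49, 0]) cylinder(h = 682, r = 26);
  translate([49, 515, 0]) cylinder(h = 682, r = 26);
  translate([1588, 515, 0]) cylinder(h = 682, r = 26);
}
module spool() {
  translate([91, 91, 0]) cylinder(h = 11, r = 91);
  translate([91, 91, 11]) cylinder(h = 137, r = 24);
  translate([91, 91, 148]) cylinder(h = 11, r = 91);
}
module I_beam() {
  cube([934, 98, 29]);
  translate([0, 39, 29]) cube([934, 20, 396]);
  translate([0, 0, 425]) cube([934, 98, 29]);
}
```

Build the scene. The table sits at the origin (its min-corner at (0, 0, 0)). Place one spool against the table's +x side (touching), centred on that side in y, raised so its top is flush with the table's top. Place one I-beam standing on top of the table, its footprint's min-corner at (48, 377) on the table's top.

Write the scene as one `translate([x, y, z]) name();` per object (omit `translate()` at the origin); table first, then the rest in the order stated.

table();
translate([1637, 191, 558]) spool();
translate([48, 377, 717]) I_beam();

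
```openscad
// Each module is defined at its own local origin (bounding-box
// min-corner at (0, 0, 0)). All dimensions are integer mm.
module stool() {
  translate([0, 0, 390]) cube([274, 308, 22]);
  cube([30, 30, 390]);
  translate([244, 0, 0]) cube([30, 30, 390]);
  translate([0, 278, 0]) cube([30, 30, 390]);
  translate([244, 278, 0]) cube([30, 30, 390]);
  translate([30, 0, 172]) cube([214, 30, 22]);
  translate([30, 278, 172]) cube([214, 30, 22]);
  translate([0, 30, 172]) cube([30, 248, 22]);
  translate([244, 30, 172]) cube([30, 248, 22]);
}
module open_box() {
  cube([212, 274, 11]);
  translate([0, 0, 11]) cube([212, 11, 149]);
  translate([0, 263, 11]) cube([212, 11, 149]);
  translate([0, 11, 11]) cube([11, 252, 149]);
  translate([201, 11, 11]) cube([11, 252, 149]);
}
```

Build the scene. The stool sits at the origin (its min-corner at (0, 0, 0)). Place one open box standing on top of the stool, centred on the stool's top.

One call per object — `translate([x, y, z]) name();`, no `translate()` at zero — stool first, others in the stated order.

stool();
translate([31, 17, 412]) open_box();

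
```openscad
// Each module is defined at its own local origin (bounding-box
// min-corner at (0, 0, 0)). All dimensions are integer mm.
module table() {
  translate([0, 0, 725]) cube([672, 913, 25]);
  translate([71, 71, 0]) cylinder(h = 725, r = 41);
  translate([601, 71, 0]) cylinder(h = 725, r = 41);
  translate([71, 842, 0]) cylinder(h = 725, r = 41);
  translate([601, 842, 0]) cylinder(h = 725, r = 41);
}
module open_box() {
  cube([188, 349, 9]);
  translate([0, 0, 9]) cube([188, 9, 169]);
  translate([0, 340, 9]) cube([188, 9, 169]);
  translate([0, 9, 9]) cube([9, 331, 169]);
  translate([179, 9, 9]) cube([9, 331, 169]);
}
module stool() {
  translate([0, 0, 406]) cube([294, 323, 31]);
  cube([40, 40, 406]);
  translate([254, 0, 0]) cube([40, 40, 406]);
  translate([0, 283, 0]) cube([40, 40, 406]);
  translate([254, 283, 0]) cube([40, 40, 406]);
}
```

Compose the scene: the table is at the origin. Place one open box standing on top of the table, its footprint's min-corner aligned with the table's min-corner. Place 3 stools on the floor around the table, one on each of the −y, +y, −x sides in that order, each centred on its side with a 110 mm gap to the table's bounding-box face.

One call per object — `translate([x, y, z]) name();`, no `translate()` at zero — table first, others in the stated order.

table();
translate([0, 0, 750]) open_box();
translate([189, -433, 0]) stool();
translate([189, 1023, 0]) stool();
translate([-404, 295, 0]) stool();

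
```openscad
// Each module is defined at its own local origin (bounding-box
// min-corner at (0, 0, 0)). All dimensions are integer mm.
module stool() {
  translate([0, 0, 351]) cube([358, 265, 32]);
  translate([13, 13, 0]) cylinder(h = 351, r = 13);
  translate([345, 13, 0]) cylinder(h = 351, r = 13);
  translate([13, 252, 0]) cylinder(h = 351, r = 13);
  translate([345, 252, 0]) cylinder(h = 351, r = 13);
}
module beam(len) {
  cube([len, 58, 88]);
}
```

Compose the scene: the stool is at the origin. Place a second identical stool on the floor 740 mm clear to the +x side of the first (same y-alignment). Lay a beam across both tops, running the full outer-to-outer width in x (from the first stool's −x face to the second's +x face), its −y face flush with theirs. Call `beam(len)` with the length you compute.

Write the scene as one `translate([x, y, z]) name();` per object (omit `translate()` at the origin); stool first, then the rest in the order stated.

stool();
translate([1098, 0, 0]) stool();
translate([0, 0, 383]) beam(1456);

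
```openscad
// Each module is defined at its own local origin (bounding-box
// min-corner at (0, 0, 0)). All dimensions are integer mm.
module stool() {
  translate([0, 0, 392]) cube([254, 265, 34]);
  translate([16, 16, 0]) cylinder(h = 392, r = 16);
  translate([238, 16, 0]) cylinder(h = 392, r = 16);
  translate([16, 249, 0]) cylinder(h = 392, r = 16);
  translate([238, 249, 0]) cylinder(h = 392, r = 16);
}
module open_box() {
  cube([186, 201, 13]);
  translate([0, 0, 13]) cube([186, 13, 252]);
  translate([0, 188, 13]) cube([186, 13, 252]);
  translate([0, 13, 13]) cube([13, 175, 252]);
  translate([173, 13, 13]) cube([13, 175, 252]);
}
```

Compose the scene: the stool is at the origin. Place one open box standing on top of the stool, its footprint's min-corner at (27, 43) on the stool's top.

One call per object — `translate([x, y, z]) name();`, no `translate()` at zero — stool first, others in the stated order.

stool();
translate([27, 43, 426]) open_box();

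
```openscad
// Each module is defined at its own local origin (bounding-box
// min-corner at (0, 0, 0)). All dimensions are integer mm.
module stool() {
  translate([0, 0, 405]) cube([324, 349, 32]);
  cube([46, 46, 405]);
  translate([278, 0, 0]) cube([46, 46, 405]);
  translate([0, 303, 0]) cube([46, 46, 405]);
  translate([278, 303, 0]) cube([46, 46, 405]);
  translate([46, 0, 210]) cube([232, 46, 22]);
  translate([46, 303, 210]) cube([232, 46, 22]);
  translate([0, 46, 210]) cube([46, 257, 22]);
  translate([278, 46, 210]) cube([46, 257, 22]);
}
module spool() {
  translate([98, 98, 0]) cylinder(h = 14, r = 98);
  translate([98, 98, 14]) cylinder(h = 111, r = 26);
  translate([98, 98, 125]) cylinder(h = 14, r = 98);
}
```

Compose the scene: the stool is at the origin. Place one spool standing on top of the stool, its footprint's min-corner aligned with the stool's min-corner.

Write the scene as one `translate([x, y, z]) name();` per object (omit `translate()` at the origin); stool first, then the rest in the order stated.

stool();
translate([0, 0, 437]) spool();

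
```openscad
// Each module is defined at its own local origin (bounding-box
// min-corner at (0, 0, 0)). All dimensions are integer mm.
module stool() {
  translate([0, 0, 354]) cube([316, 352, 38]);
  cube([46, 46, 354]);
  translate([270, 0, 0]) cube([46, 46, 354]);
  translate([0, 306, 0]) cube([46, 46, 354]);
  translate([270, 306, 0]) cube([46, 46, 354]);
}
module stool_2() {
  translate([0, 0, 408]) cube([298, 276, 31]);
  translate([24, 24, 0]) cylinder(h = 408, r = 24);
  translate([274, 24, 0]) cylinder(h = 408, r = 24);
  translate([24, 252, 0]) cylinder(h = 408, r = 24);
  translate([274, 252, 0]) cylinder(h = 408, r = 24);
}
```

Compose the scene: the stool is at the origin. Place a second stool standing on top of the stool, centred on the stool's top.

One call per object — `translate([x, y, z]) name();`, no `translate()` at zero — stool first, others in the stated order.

stool();
translate([9, 38, 392]) stool_2();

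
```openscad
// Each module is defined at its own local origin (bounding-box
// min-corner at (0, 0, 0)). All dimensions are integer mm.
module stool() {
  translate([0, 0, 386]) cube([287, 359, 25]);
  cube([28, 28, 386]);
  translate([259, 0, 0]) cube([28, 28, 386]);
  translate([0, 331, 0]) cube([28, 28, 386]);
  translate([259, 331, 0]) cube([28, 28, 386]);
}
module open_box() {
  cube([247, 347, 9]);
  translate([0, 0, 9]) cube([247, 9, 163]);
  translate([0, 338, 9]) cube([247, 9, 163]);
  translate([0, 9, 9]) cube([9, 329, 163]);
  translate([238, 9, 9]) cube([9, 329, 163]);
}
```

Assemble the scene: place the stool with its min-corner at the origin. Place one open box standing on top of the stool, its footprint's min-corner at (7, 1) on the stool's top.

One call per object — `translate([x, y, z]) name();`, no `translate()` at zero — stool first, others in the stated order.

stool();
translate([7, 1, 411]) open_box();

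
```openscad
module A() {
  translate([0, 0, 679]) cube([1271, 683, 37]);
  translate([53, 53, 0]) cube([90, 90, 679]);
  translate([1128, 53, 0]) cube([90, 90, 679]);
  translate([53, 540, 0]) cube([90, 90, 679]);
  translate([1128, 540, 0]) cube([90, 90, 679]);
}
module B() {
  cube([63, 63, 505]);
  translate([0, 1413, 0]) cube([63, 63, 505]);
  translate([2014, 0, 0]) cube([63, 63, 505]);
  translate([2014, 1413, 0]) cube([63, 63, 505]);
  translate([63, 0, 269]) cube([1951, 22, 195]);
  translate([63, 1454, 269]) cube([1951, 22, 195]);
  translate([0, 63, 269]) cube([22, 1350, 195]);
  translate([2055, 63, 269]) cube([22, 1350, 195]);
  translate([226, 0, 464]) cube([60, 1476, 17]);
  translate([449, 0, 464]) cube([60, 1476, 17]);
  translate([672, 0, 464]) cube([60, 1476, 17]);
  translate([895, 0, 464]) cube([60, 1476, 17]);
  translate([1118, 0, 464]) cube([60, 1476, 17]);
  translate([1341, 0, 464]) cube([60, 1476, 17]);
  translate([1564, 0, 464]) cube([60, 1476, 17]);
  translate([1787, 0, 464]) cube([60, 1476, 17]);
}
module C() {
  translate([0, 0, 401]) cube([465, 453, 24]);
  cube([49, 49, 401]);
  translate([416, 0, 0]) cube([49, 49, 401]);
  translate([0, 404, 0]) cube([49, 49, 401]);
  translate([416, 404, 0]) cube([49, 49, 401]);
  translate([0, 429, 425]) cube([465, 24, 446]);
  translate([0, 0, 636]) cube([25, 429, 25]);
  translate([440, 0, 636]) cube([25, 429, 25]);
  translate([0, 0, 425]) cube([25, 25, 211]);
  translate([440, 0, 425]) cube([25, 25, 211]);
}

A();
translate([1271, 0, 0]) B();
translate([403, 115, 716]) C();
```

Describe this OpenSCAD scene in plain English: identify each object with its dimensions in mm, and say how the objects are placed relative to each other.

A is a rectangular dining table. The top is 1271×683×37 mm with its upper surface at z = 716 mm. It stands on four 90×90 mm square legs, each inset 53 mm from the nearest pair of top edges, running from the floor to the underside of the top.

B is a bed frame 2077 mm long (x) by 1476 mm wide (y). Four 63×63 mm corner posts, 505 mm tall, at the corners of the footprint. Four rails of 22 mm thickness and 195 mm height run between adjacent posts with their undersides at z = 269 mm, their outer faces flush with the outside of the frame (the two x-running rails run between the posts' inner faces; the two y-running rails run between the posts' inner faces). 8 slats, each 60 mm wide (x) and 17 mm thick, lie across the top of the two x-running rails, running the full 1476 mm width of the frame in y; the slats are evenly spaced along x between the inner faces of the end posts with equal gaps (rounded down to the nearest mm) at the −x end and between each pair — any rounding remainder accumulates at the +x end.

C is a chair: 465×453 mm seat, 24 mm thick, top at z = 425 mm, on four 49 mm square corner legs flush with the seat edges. A 24 mm thick backrest slab spans the full seat width, extending 446 mm above the seat top, its back face flush with the seat's +y edge. Two armrests of 25×25 mm section run along each side from the seat's front edge to the front of the backrest, top faces 236 mm above the seat top and outer faces flush with the seat's x-edges; a 25×25 mm post under the front of each armrest stands on the seat at the front corner.

The bed frame is against the table's +x side, with their −y faces flush. The chair is on top of the table, centred.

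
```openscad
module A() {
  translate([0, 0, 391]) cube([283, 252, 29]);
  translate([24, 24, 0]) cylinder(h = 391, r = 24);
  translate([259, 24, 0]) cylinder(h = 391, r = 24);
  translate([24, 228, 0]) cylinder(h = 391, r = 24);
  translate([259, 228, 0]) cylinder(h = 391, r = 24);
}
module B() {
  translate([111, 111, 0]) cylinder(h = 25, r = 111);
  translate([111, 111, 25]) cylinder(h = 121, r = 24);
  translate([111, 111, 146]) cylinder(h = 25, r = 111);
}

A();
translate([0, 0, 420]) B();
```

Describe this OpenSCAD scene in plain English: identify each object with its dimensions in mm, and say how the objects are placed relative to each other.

A is a four-legged stool. The seat is 283×252 mm, 29 mm thick, top at z = 420 mm. It stands on four round legs, each 48 mm in diameter, from z = 0 to the seat underside, each leg's axis is inset half a diameter from the nearest pair of seat edges (so the leg's bounding box is flush with the corner).

B is a spool: two coaxial disc flanges of radius 111 mm and thickness 25 mm, joined by a core cylinder of radius 24 mm and height 121 mm. The lower flange rests on z = 0 and the three cylinders share a vertical axis.

The spool is on top of the stool.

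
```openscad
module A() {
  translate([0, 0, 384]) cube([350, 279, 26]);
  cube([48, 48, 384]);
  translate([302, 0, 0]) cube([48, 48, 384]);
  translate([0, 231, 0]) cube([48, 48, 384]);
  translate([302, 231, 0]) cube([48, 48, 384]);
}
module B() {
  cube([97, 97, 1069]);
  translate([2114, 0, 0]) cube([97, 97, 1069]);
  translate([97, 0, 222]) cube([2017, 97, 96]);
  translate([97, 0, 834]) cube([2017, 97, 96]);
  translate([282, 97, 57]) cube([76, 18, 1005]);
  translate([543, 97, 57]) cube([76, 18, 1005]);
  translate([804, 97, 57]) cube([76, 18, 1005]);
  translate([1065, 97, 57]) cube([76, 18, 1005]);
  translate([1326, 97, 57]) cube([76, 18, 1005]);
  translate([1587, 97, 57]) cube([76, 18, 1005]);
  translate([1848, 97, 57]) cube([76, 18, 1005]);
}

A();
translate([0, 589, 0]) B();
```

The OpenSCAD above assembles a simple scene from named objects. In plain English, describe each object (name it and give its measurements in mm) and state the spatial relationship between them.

A is a four-legged stool. The seat is 350×279 mm, 26 mm thick, top at z = 410 mm. It stands on four square legs, each 48×48 mm in cross-section, from z = 0 to the seat underside, each flush with a corner of the seat.

B is a fence section. Two 97×97 mm posts, 1069 mm tall, stand on the floor with a clear span of 2017 mm between their inner faces. Two horizontal rails of 97×96 mm section span the gap between the posts with their undersides at z = 222 mm and z = 834 mm, flush with the posts' −y face. 7 pickets, each 76 mm wide, 18 mm thick and 1005 mm tall, are fixed to the +y face of the rails with their bottoms at z = 57 mm, evenly spaced across the span with equal gaps (rounded down to the nearest mm) at the −x end and between each pair — any rounding remainder accumulates at the +x end.

The fence section is on the floor beside the stool on its +y side.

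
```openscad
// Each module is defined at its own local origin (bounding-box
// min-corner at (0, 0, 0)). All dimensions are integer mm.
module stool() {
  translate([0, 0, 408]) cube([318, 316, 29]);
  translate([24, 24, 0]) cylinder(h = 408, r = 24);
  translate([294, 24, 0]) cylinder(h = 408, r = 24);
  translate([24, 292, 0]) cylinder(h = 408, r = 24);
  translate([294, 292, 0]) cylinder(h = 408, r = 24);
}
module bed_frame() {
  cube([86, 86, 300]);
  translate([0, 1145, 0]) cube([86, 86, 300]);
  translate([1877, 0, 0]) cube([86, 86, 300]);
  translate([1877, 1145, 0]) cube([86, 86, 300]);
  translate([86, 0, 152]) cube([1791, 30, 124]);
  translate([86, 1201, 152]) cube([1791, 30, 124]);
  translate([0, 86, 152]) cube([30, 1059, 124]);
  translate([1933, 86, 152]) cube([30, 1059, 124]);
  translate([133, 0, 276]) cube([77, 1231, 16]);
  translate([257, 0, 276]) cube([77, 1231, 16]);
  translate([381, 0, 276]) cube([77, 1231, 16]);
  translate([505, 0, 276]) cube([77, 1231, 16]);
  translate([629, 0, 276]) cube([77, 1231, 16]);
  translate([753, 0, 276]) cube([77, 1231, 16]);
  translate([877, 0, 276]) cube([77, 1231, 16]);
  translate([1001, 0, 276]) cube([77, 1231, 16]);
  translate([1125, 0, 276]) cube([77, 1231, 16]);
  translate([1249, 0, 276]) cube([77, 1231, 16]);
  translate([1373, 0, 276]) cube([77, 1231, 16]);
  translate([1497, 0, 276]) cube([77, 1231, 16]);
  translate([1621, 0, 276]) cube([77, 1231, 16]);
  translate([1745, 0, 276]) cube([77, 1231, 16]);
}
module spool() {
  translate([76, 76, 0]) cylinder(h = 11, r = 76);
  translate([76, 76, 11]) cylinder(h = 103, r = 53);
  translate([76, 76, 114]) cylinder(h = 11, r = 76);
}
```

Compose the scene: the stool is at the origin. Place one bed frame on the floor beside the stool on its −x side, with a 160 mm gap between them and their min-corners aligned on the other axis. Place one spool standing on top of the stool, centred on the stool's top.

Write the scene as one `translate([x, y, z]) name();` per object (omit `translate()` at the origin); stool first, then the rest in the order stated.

stool();
translate([-2123, 0, 0]) bed_frame();
translate([83, 82, 437]) spool();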